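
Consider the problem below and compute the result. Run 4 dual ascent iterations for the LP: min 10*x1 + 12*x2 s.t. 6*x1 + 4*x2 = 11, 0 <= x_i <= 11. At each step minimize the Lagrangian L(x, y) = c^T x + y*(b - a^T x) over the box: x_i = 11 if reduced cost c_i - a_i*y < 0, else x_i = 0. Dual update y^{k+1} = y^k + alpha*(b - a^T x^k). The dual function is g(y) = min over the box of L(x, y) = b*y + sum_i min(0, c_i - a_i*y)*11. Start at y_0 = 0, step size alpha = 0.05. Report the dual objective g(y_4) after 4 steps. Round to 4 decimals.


Dual ascent for LP: min 10*x1 + 12*x2, 6*x1 + 4*x2 = 11, 0 <= x_i <= 11
Step 1: y^k = 0.0, reduced costs: (10.0, 12.0)
  x^k = (0.0, 0.0), subgradient = b - a^T x = 11.0
  y^{k+1} = 0.0 + 0.05*11.0 = 0.55
Step 2: y^k = 0.55, reduced costs: (6.7, 9.8)
  x^k = (0.0, 0.0), subgradient = b - a^T x = 11.0
  y^{k+1} = 0.55 + 0.05*11.0 = 1.1
Step 3: y^k = 1.1, reduced costs: (3.4, 7.6)
  x^k = (0.0, 0.0), subgradient = b - a^T x = 11.0
  y^{k+1} = 1.1 + 0.05*11.0 = 1.65
Step 4: y^k = 1.65, reduced costs: (0.1, 5.4)
  x^k = (0.0, 0.0), subgradient = b - a^T x = 11.0
  y^{k+1} = 1.65 + 0.05*11.0 = 2.2
Dual objective at y_4 = 2.2: reduced costs (-3.2, 3.2), box minimizer x = (11.0, 0.0)
g(y_4) = b*y + (c1 - a1*y)*x1 + (c2 - a2*y)*x2 = 11*2.2 + (-3.2)*11.0 + 3.2*0.0 = 24.2 - 35.2 + 0.0 = -11.0


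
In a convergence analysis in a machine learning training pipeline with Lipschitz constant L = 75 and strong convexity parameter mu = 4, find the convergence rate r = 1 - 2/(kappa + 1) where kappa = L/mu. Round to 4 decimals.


Step 1: Compute the condition number.
kappa = L/mu = 75/4 = 18.75
Step 2: Compute the convergence rate.
r = 1 - 2/(kappa + 1) = 1 - 2*mu/(L + mu) = (L - mu)/(L + mu) = 71/79 = 0.8987


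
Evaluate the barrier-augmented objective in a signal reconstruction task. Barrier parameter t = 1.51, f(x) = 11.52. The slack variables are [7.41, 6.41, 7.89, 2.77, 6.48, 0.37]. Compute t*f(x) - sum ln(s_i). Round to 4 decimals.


Step 1: Compute log-barrier.
ln values: [2.0028, 1.8579, 2.0656, 1.0188, 1.8687, -0.9943]
phi = -(2.0028 + 1.8579 + 2.0656 + 1.0188 + 1.8687 - 0.9943) = -7.8196
Step 2: Compute augmented objective.
t*f(x) = 1.51*11.52 = 17.3952
Total = 17.3952 - 7.8196 = 9.5756


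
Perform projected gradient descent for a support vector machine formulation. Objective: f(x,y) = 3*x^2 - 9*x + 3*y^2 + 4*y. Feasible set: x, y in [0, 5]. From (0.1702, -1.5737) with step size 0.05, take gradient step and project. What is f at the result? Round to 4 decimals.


Step 1: Compute gradient at (0.1702, -1.5737).
grad_x = 2*3*0.1702 - 9 = -7.9788
grad_y = 2*3*-1.5737 + 4 = -5.4422
Step 2: Gradient step.
x_raw = 0.1702 - 0.05*-7.9788 = 0.5691
y_raw = -1.5737 - 0.05*-5.4422 = -1.3016
Step 3: Project onto [0, 5].
x_proj = clip(0.5691) = 0.5691
y_proj = clip(-1.3016) = 0.0
Step 4: Evaluate f.
f(0.5691, 0.0) = -4.1505


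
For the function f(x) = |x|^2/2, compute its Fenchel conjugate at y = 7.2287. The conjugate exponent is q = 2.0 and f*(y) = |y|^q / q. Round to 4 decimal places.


The conjugate exponent q satisfies 1/p + 1/q = 1.
p = 2, so q = 2/(2 - 1) = 2.0
|y|^q = 7.2287^2.0 = 52.2541
f*(7.2287) = 52.2541 / 2.0 = 26.1271


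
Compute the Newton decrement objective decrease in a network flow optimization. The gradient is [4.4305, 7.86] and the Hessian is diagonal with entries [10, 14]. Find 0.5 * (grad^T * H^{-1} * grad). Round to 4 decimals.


Step 1: H is diagonal, so H^(-1) * g = [0.4431, 0.5614].
Step 2: g^T H^(-1) g = sum_i g_i^2 / H_ii
  = (4.4305)^2/10 + (7.86)^2/14
  = 1.9629 + 4.4128 = 6.3758
Step 3: Objective decrease = 0.5 * g^T H^(-1) g = 3.1879


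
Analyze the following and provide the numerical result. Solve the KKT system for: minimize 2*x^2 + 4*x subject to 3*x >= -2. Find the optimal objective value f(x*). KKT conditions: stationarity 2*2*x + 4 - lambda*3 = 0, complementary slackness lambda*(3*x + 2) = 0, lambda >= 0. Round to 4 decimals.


Step 1: Try lambda = 0 (constraint inactive).
x_unc = -4/(2*2) = -1.0
Check: 3*-1.0 = -3.0 < -2 -- violated!
Step 2: Constraint must be active: 3*x = -2
x* = -2/3 = -0.6667 (rounded; the exact value -2/3 is used below)
lambda = (2*2*(-2/3) + 4)/3 = 0.4444
Step 3: Compute optimal value.
f(x*) = 2*(-2/3)^2 + 4*(-2/3) = -1.7778


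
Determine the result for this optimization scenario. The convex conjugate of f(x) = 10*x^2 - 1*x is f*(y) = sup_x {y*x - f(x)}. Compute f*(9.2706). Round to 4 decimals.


f*(y) = sup_x {y*x - a*x^2 - b*x} = sup_x {(y-b)*x - a*x^2}
FOC: (y - b) - 2a*x = 0 => x* = (y - b)/(2a)
x* = (9.2706 + 1)/(2*10) = 0.5135
f*(9.2706) = (y-b)^2/(4a) = (9.2706 + 1)^2/(4*10)
= 105.4852/40 = 2.6371


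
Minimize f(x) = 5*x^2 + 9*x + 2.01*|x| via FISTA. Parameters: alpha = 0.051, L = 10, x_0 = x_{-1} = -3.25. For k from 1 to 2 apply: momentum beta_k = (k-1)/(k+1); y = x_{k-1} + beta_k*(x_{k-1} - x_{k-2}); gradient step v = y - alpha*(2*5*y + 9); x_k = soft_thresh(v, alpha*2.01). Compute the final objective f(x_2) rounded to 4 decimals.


FISTA on f(x) = 5*x^2 + 9*x + 2.01*|x|
L = 10, alpha = 0.051
Iteration 1: beta = 0.0, y = -3.25 + 0.0*(-3.25 + 3.25) = -3.25
  grad(y) = -23.5, v = y - alpha*grad = -2.0515
  prox(v) = soft_thresh(-2.0515, 0.1025) = -1.949
Iteration 2: beta = 0.3333, y = -1.949 + 0.3333*(-1.949 + 3.25) = -1.5153
  grad(y) = -6.1532, v = y - alpha*grad = -1.2015
  prox(v) = soft_thresh(-1.2015, 0.1025) = -1.099
f(x_2) = 5*(-1.099)^2 + 9*(-1.099) + 2.01*|-1.099| = -1.643


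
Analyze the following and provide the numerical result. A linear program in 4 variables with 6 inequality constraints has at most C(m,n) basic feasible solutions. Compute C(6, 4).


Each vertex corresponds to some choice of n active constraints out of m, so the number of vertices is at most C(m, n) = m! / (n!(m-n)!).
m = 6, n = 4
Numerator: 6 * 5 * 4 * 3
Denominator: 4! = 24
C(6, 4) = 15


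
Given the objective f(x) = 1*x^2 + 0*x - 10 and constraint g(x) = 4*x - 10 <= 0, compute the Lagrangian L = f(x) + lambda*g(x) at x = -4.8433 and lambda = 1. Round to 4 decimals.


Step 1: Evaluate f(x).
f(-4.8433) = 1*(-4.8433)^2 + 0*(-4.8433) - 10 = 13.4576
Step 2: Evaluate g(x).
g(-4.8433) = 4*-4.8433 - 10 = -29.3732
Step 3: Compute Lagrangian.
L = 13.4576 + 1*-29.3732 = -15.9156


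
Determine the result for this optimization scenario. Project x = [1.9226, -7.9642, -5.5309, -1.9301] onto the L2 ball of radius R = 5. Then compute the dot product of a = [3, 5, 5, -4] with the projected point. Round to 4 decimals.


Step 1: Compute ||x|| (intermediates to 6 decimals).
||x|| = sqrt(1.9226^2 + (-7.9642)^2 + (-5.5309)^2 + (-1.9301)^2) = 10.071793
Step 2: Project.
Since ||x|| > R, scale = R/||x|| = 5/10.071793 = 0.496436, proj(x) = scale * x
proj(x) = [0.954448, -3.953716, -2.745738, -0.958171]
Step 3: Dot product.
a^T * proj(x) = 3*0.954448 + 5*(-3.953716) + 5*(-2.745738) - 4*(-0.958171) = -26.8012


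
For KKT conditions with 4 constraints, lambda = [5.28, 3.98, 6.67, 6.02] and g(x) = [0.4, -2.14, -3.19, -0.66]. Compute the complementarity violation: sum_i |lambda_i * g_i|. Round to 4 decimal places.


KKT complementary slackness check:
lambda_1 * g_1 = 5.28 * 0.4 = 2.112
lambda_2 * g_2 = 3.98 * -2.14 = -8.5172
lambda_3 * g_3 = 6.67 * -3.19 = -21.2773
lambda_4 * g_4 = 6.02 * -0.66 = -3.9732
Total violation = 2.112 + 8.5172 + 21.2773 + 3.9732 = 35.8797


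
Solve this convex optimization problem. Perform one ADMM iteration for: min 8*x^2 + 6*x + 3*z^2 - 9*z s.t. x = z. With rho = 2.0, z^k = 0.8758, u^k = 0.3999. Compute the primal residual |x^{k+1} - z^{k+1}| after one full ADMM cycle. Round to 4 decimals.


ADMM iteration with rho = 2.0, z^k = 0.8758, u^k = 0.3999
Step 1: x-update.
Minimize 8*x^2 + 6*x + (2.0/2)*(x - 0.8758 + 0.3999)^2
FOC: (2*8 + 2.0)*x = -6 + 2.0*(0.8758 - 0.3999)
x^{k+1} = -0.2805
Step 2: z-update.
Minimize 3*z^2 - 9*z + (2.0/2)*(-0.2805 - z + 0.3999)^2
FOC: (2*3 + 2.0)*z = 9 + 2.0*(-0.2805 + 0.3999)
z^{k+1} = 1.1549
Step 3: u-update.
u^{k+1} = 0.3999 - 0.2805 - 1.1549 = -1.0354
Step 4: Primal residual = |-0.2805 - 1.1549| = 1.4353


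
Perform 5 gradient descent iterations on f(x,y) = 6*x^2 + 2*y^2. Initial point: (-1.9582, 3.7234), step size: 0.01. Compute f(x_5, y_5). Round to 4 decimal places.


Gradient descent on f(x,y) = 6*x^2 + 2*y^2.
Starting point: (-1.9582, 3.7234), alpha = 0.01
Step 1: grad_x = 2*6*-1.9582 = -23.4984, grad_y = 2*2*3.7234 = 14.8936
  x_1 = -1.9582 - 0.01*-23.4984 = -1.7232
  y_1 = 3.7234 - 0.01*14.8936 = 3.5745
Step 2: grad_x = 2*6*-1.7232 = -20.6786, grad_y = 2*2*3.5745 = 14.2979
  x_2 = -1.7232 - 0.01*-20.6786 = -1.5164
  y_2 = 3.5745 - 0.01*14.2979 = 3.4315
Step 3: grad_x = 2*6*-1.5164 = -18.1972, grad_y = 2*2*3.4315 = 13.7259
  x_3 = -1.5164 - 0.01*-18.1972 = -1.3345
  y_3 = 3.4315 - 0.01*13.7259 = 3.2942
Step 4: grad_x = 2*6*-1.3345 = -16.0135, grad_y = 2*2*3.2942 = 13.1769
  x_4 = -1.3345 - 0.01*-16.0135 = -1.1743
  y_4 = 3.2942 - 0.01*13.1769 = 3.1625
Step 5: grad_x = 2*6*-1.1743 = -14.0919, grad_y = 2*2*3.1625 = 12.6498
  x_5 = -1.1743 - 0.01*-14.0919 = -1.0334
  y_5 = 3.1625 - 0.01*12.6498 = 3.036
f(-1.0334, 3.036) = 6*(-1.0334)^2 + 2*3.036^2 = 24.8416


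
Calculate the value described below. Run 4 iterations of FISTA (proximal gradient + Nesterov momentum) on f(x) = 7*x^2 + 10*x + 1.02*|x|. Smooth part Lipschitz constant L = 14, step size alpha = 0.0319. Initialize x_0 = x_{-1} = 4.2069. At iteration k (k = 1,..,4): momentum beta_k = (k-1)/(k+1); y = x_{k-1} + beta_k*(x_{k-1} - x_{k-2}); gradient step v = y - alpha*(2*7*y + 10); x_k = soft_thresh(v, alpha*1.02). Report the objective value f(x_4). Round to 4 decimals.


FISTA on f(x) = 7*x^2 + 10*x + 1.02*|x|
L = 14, alpha = 0.0319
Iteration 1: beta = 0.0, y = 4.2069 + 0.0*(4.2069 - 4.2069) = 4.2069
  grad(y) = 68.8966, v = y - alpha*grad = 2.0091
  prox(v) = soft_thresh(2.0091, 0.0325) = 1.9766
Iteration 2: beta = 0.3333, y = 1.9766 + 0.3333*(1.9766 - 4.2069) = 1.2331
  grad(y) = 27.2636, v = y - alpha*grad = 0.3634
  prox(v) = soft_thresh(0.3634, 0.0325) = 0.3309
Iteration 3: beta = 0.5, y = 0.3309 + 0.5*(0.3309 - 1.9766) = -0.492
  grad(y) = 3.1123, v = y - alpha*grad = -0.5913
  prox(v) = soft_thresh(-0.5913, 0.0325) = -0.5587
Iteration 4: beta = 0.6, y = -0.5587 + 0.6*(-0.5587 - 0.3309) = -1.0925
  grad(y) = -5.2947, v = y - alpha*grad = -0.9236
  prox(v) = soft_thresh(-0.9236, 0.0325) = -0.891
f(x_4) = 7*(-0.891)^2 + 10*(-0.891) + 1.02*|-0.891| = -2.4439


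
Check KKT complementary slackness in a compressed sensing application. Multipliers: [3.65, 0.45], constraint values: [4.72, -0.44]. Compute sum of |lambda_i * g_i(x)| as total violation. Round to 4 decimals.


KKT complementary slackness check:
lambda_1 * g_1 = 3.65 * 4.72 = 17.228
lambda_2 * g_2 = 0.45 * -0.44 = -0.198
Total violation = 17.228 + 0.198 = 17.426


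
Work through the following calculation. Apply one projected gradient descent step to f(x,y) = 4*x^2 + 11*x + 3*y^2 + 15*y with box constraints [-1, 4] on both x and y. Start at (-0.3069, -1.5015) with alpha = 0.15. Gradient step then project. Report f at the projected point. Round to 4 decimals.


Step 1: Compute gradient at (-0.3069, -1.5015).
grad_x = 2*4*-0.3069 + 11 = 8.5448
grad_y = 2*3*-1.5015 + 15 = 5.991
Step 2: Gradient step.
x_raw = -0.3069 - 0.15*8.5448 = -1.5886
y_raw = -1.5015 - 0.15*5.991 = -2.4002
Step 3: Project onto [-1, 4].
x_proj = clip(-1.5886) = -1.0
y_proj = clip(-2.4002) = -1.0
Step 4: Evaluate f.
f(-1.0, -1.0) = -19.0


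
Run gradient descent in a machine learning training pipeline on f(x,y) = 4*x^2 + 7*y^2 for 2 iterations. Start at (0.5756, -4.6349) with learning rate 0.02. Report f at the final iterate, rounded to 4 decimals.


Gradient descent on f(x,y) = 4*x^2 + 7*y^2.
Starting point: (0.5756, -4.6349), alpha = 0.02
Step 1: grad_x = 2*4*0.5756 = 4.6048, grad_y = 2*7*-4.6349 = -64.8886
  x_1 = 0.5756 - 0.02*4.6048 = 0.4835
  y_1 = -4.6349 - 0.02*-64.8886 = -3.3371
Step 2: grad_x = 2*4*0.4835 = 3.868, grad_y = 2*7*-3.3371 = -46.7198
  x_2 = 0.4835 - 0.02*3.868 = 0.4061
  y_2 = -3.3371 - 0.02*-46.7198 = -2.4027
f(0.4061, -2.4027) = 4*0.4061^2 + 7*(-2.4027)^2 = 41.0717


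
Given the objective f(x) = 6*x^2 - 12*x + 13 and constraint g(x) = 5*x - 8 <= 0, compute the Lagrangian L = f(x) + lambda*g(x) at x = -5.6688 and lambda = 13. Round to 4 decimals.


Step 1: Evaluate f(x).
f(-5.6688) = 6*(-5.6688)^2 - 12*(-5.6688) + 13 = 273.8374
Step 2: Evaluate g(x).
g(-5.6688) = 5*-5.6688 - 8 = -36.344
Step 3: Compute Lagrangian.
L = 273.8374 + 13*-36.344 = -198.6346


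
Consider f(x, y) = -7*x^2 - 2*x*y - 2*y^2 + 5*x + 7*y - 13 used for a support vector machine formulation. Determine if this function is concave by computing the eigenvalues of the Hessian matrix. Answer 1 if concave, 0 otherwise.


The Hessian of f(x,y) = -7*x^2 - 2*x*y - 2*y^2 + 5*x + 7*y - 13 is:
H = [[-14, -2], [-2, -4]]
Trace = -14 - 4 = -18
Determinant = -14*-4 - (-2)^2 = 52
Discriminant = (-18)^2 - 4*52 = 116.0
Eigenvalues: lambda_1 = -14.3852, lambda_2 = -3.6148
The function is concave.

1


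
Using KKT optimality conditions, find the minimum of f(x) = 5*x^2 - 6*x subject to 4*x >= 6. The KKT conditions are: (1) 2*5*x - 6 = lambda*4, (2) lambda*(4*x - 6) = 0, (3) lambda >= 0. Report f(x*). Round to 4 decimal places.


Step 1: Try lambda = 0 (constraint inactive).
x_unc = 6/(2*5) = 0.6
Check: 4*0.6 = 2.4 < 6 -- violated!
Step 2: Constraint must be active: 4*x = 6
x* = 6/4 = 1.5
lambda = (2*5*1.5 - 6)/4 = 2.25
Step 3: Compute optimal value.
f(x*) = 5*1.5^2 - 6*1.5 = 2.25


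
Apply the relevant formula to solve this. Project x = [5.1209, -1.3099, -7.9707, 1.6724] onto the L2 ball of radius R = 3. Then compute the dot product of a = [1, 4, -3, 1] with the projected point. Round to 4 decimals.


Step 1: Compute ||x|| (intermediates to 6 decimals).
||x|| = sqrt(5.1209^2 + (-1.3099)^2 + (-7.9707)^2 + 1.6724^2) = 9.709193
Step 2: Project.
Since ||x|| > R, scale = R/||x|| = 3/9.709193 = 0.308986, proj(x) = scale * x
proj(x) = [1.582286, -0.404741, -2.462835, 0.516748]
Step 3: Dot product.
a^T * proj(x) = 1*1.582286 + 4*(-0.404741) - 3*(-2.462835) + 1*0.516748 = 7.8686


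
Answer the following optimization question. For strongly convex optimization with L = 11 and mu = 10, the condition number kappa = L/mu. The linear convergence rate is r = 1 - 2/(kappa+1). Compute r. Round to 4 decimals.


Step 1: Compute the condition number.
kappa = L/mu = 11/10 = 1.1
Step 2: Compute the convergence rate.
r = 1 - 2/(kappa + 1) = 1 - 2*mu/(L + mu) = (L - mu)/(L + mu) = 1/21 = 0.0476


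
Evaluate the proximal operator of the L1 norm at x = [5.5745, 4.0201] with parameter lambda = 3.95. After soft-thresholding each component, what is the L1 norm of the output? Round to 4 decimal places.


Soft-thresholding with lambda = 3.95:
prox(5.5745) = sign(5.5745)*max(|5.5745| - 3.95, 0) = 1.6245
prox(4.0201) = sign(4.0201)*max(|4.0201| - 3.95, 0) = 0.0701
prox(x) = [1.6245, 0.0701]
||prox(x)||_1 = 1.6245 + 0.0701 = 1.6946


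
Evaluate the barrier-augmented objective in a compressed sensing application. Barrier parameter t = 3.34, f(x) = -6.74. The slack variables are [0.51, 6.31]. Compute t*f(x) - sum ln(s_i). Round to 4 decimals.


Step 1: Compute log-barrier.
ln values: [-0.6733, 1.8421]
phi = -(-0.6733 + 1.8421) = -1.1688
Step 2: Compute augmented objective.
t*f(x) = 3.34*-6.74 = -22.5116
Total = -22.5116 - 1.1688 = -23.6804


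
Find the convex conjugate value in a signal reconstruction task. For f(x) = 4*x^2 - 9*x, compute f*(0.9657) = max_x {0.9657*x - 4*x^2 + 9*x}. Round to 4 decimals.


f*(y) = sup_x {y*x - a*x^2 - b*x} = sup_x {(y-b)*x - a*x^2}
FOC: (y - b) - 2a*x = 0 => x* = (y - b)/(2a)
x* = (0.9657 + 9)/(2*4) = 1.2457
f*(0.9657) = (y-b)^2/(4a) = (0.9657 + 9)^2/(4*4)
= 99.3152/16 = 6.2072


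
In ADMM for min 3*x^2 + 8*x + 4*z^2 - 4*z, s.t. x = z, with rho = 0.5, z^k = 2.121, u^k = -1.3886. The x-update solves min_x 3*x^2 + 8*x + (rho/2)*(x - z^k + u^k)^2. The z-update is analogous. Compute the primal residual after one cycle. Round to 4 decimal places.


ADMM iteration with rho = 0.5, z^k = 2.121, u^k = -1.3886
Step 1: x-update.
Minimize 3*x^2 + 8*x + (0.5/2)*(x - 2.121 - 1.3886)^2
FOC: (2*3 + 0.5)*x = -8 + 0.5*(2.121 + 1.3886)
x^{k+1} = -0.9608
Step 2: z-update.
Minimize 4*z^2 - 4*z + (0.5/2)*(-0.9608 - z - 1.3886)^2
FOC: (2*4 + 0.5)*z = 4 + 0.5*(-0.9608 - 1.3886)
z^{k+1} = 0.3324
Step 3: u-update.
u^{k+1} = -1.3886 - 0.9608 - 0.3324 = -2.6818
Step 4: Primal residual = |-0.9608 - 0.3324| = 1.2932


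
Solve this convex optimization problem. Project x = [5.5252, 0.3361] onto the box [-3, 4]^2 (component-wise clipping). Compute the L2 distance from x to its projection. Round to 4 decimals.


Project each component onto [-3, 4].
clip(5.5252) = 4.0, clip(0.3361) = 0.3361
Projection = [4.0, 0.3361]
Squared diffs: [2.3262, 0.0]
Distance = sqrt(2.3262) = 1.5252


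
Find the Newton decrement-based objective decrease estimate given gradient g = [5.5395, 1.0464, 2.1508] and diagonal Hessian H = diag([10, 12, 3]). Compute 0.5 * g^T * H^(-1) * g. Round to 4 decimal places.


Step 1: H is diagonal, so H^(-1) * g = [0.554, 0.0872, 0.7169].
Step 2: g^T H^(-1) g = sum_i g_i^2 / H_ii
  = (5.5395)^2/10 + (1.0464)^2/12 + (2.1508)^2/3
  = 3.0686 + 0.0912 + 1.542 = 4.7018
Step 3: Objective decrease = 0.5 * g^T H^(-1) g = 2.3509


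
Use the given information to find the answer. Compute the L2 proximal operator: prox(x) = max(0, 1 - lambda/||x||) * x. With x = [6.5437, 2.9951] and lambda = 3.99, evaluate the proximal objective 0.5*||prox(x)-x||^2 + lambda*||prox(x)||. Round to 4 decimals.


Step 1: Compute ||x||.
||x|| = 7.1966
Step 2: Compute scaling factor.
scale = max(0, 1 - 3.99/7.1966) = 0.4456
Step 3: prox(x) = [2.9157, 1.3345]
||prox(x)|| = 3.2066
Step 4: Proximal objective.
0.5*||prox-x||^2 = 7.9601
lambda*||prox|| = 12.7943
Total = 20.7543


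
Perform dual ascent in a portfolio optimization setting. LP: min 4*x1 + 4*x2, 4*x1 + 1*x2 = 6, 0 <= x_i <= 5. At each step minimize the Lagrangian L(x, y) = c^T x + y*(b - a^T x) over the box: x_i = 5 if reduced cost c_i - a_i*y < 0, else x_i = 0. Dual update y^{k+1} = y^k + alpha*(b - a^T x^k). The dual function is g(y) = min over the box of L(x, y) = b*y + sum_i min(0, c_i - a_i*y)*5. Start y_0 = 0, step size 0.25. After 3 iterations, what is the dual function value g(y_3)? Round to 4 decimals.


Dual ascent for LP: min 4*x1 + 4*x2, 4*x1 + 1*x2 = 6, 0 <= x_i <= 5
Step 1: y^k = 0.0, reduced costs: (4.0, 4.0)
  x^k = (0.0, 0.0), subgradient = b - a^T x = 6.0
  y^{k+1} = 0.0 + 0.25*6.0 = 1.5
Step 2: y^k = 1.5, reduced costs: (-2.0, 2.5)
  x^k = (5.0, 0.0), subgradient = b - a^T x = -14.0
  y^{k+1} = 1.5 + 0.25*-14.0 = -2.0
Step 3: y^k = -2.0, reduced costs: (12.0, 6.0)
  x^k = (0.0, 0.0), subgradient = b - a^T x = 6.0
  y^{k+1} = -2.0 + 0.25*6.0 = -0.5
Dual objective at y_3 = -0.5: reduced costs (6.0, 4.5), box minimizer x = (0.0, 0.0)
g(y_3) = b*y + (c1 - a1*y)*x1 + (c2 - a2*y)*x2 = 6*(-0.5) + 6.0*0.0 + 4.5*0.0 = -3.0 + 0.0 + 0.0 = -3.0


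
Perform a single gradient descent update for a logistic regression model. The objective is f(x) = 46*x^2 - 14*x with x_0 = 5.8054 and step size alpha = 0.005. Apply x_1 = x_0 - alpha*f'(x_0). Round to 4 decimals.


We compute the gradient at x_0 and apply the update.
f'(x) = 92*x - 14
f'(5.8054) = 92*5.8054 - 14 = 520.0968
x_1 = 5.8054 - 0.005*520.0968 = 3.2049


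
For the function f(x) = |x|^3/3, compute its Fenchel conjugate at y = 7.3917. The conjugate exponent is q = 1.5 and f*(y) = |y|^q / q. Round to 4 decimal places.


The conjugate exponent q satisfies 1/p + 1/q = 1.
p = 3, so q = 3/(3 - 1) = 1.5
|y|^q = 7.3917^1.5 = 20.0963
f*(7.3917) = 20.0963 / 1.5 = 13.3975


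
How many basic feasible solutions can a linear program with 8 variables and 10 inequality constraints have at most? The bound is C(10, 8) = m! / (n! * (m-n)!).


Each vertex corresponds to some choice of n active constraints out of m, so the number of vertices is at most C(m, n) = m! / (n!(m-n)!).
m = 10, n = 8
Numerator: 10 * 9 * 8 * 7 * 6 * 5 * 4 * 3
Denominator: 8! = 40320
C(10, 8) = 45


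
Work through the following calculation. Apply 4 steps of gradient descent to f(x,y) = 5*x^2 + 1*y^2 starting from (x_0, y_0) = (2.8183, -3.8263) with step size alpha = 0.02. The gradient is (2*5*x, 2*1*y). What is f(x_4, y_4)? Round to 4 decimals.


Gradient descent on f(x,y) = 5*x^2 + 1*y^2.
Starting point: (2.8183, -3.8263), alpha = 0.02
Step 1: grad_x = 2*5*2.8183 = 28.183, grad_y = 2*1*-3.8263 = -7.6526
  x_1 = 2.8183 - 0.02*28.183 = 2.2546
  y_1 = -3.8263 - 0.02*-7.6526 = -3.6732
Step 2: grad_x = 2*5*2.2546 = 22.5464, grad_y = 2*1*-3.6732 = -7.3465
  x_2 = 2.2546 - 0.02*22.5464 = 1.8037
  y_2 = -3.6732 - 0.02*-7.3465 = -3.5263
Step 3: grad_x = 2*5*1.8037 = 18.0371, grad_y = 2*1*-3.5263 = -7.0526
  x_3 = 1.8037 - 0.02*18.0371 = 1.443
  y_3 = -3.5263 - 0.02*-7.0526 = -3.3853
Step 4: grad_x = 2*5*1.443 = 14.4297, grad_y = 2*1*-3.3853 = -6.7705
  x_4 = 1.443 - 0.02*14.4297 = 1.1544
  y_4 = -3.3853 - 0.02*-6.7705 = -3.2499
f(1.1544, -3.2499) = 5*1.1544^2 + 1*(-3.2499)^2 = 17.2245


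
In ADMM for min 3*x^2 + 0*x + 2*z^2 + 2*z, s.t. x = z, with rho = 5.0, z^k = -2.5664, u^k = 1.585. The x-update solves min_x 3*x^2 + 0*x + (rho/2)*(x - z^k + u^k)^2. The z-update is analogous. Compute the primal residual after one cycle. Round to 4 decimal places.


ADMM iteration with rho = 5.0, z^k = -2.5664, u^k = 1.585
Step 1: x-update.
Minimize 3*x^2 + 0*x + (5.0/2)*(x + 2.5664 + 1.585)^2
FOC: (2*3 + 5.0)*x = 0 + 5.0*(-2.5664 - 1.585)
x^{k+1} = -1.887
Step 2: z-update.
Minimize 2*z^2 + 2*z + (5.0/2)*(-1.887 - z + 1.585)^2
FOC: (2*2 + 5.0)*z = -2 + 5.0*(-1.887 + 1.585)
z^{k+1} = -0.39
Step 3: u-update.
u^{k+1} = 1.585 - 1.887 + 0.39 = 0.088
Step 4: Primal residual = |-1.887 + 0.39| = 1.497


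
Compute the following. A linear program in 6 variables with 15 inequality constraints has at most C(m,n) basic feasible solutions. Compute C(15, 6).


Each vertex corresponds to some choice of n active constraints out of m, so the number of vertices is at most C(m, n) = m! / (n!(m-n)!).
m = 15, n = 6
Numerator: 15 * 14 * 13 * 12 * 11 * 10
Denominator: 6! = 720
C(15, 6) = 5005


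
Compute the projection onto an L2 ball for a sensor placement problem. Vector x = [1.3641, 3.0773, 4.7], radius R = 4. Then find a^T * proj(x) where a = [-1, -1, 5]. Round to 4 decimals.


Step 1: Compute ||x|| (intermediates to 6 decimals).
||x|| = sqrt(1.3641^2 + 3.0773^2 + 4.7^2) = 5.78105
Step 2: Project.
Since ||x|| > R, scale = R/||x|| = 4/5.78105 = 0.691916, proj(x) = scale * x
proj(x) = [0.943843, 2.129233, 3.252005]
Step 3: Dot product.
a^T * proj(x) = -1*0.943843 - 1*2.129233 + 5*3.252005 = 13.1869


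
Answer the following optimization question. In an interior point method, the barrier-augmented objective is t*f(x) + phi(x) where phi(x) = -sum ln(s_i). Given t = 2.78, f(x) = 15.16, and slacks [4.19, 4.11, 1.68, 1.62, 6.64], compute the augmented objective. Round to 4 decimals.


Step 1: Compute log-barrier.
ln values: [1.4327, 1.4134, 0.5188, 0.4824, 1.8931]
phi = -(1.4327 + 1.4134 + 0.5188 + 0.4824 + 1.8931) = -5.7405
Step 2: Compute augmented objective.
t*f(x) = 2.78*15.16 = 42.1448
Total = 42.1448 - 5.7405 = 36.4043


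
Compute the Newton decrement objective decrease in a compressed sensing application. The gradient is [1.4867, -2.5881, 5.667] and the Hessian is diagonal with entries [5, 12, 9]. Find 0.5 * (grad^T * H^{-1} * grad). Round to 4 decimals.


Step 1: H is diagonal, so H^(-1) * g = [0.2973, -0.2157, 0.6297].
Step 2: g^T H^(-1) g = sum_i g_i^2 / H_ii
  = (1.4867)^2/5 + (-2.5881)^2/12 + (5.667)^2/9
  = 0.4421 + 0.5582 + 3.5683 = 4.5686
Step 3: Objective decrease = 0.5 * g^T H^(-1) g = 2.2843


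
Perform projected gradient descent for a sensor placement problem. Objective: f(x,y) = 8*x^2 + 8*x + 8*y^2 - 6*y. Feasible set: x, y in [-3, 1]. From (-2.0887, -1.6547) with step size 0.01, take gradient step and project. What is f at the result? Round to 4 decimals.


Step 1: Compute gradient at (-2.0887, -1.6547).
grad_x = 2*8*-2.0887 + 8 = -25.4192
grad_y = 2*8*-1.6547 - 6 = -32.4752
Step 2: Gradient step.
x_raw = -2.0887 - 0.01*-25.4192 = -1.8345
y_raw = -1.6547 - 0.01*-32.4752 = -1.3299
Step 3: Project onto [-3, 1].
x_proj = clip(-1.8345) = -1.8345
y_proj = clip(-1.3299) = -1.3299
Step 4: Evaluate f.
f(-1.8345, -1.3299) = 34.3771


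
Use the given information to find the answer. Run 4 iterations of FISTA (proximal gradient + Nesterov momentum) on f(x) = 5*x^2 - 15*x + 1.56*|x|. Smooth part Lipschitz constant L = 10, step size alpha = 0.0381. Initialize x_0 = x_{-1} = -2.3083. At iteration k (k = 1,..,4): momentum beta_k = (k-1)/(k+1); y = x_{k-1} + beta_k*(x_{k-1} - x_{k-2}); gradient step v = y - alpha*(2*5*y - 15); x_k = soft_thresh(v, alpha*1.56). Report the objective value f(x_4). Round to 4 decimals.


FISTA on f(x) = 5*x^2 - 15*x + 1.56*|x|
L = 10, alpha = 0.0381
Iteration 1: beta = 0.0, y = -2.3083 + 0.0*(-2.3083 + 2.3083) = -2.3083
  grad(y) = -38.083, v = y - alpha*grad = -0.8573
  prox(v) = soft_thresh(-0.8573, 0.0594) = -0.7979
Iteration 2: beta = 0.3333, y = -0.7979 + 0.3333*(-0.7979 + 2.3083) = -0.2944
  grad(y) = -17.9444, v = y - alpha*grad = 0.3892
  prox(v) = soft_thresh(0.3892, 0.0594) = 0.3298
Iteration 3: beta = 0.5, y = 0.3298 + 0.5*(0.3298 + 0.7979) = 0.8937
  grad(y) = -6.0634, v = y - alpha*grad = 1.1247
  prox(v) = soft_thresh(1.1247, 0.0594) = 1.0652
Iteration 4: beta = 0.6, y = 1.0652 + 0.6*(1.0652 - 0.3298) = 1.5065
  grad(y) = 0.065, v = y - alpha*grad = 1.504
  prox(v) = soft_thresh(1.504, 0.0594) = 1.4446
f(x_4) = 5*1.4446^2 - 15*1.4446 + 1.56*|1.4446| = -8.9811


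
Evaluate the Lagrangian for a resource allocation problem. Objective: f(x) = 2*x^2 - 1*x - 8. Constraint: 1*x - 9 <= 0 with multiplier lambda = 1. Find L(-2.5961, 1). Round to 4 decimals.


Step 1: Evaluate f(x).
f(-2.5961) = 2*(-2.5961)^2 - 1*(-2.5961) - 8 = 8.0756
Step 2: Evaluate g(x).
g(-2.5961) = 1*-2.5961 - 9 = -11.5961
Step 3: Compute Lagrangian.
L = 8.0756 + 1*-11.5961 = -3.5205


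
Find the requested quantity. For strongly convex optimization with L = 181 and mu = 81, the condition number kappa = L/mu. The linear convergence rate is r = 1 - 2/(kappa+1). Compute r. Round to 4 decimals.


Step 1: Compute the condition number.
kappa = L/mu = 181/81 = 2.2346
Step 2: Compute the convergence rate.
r = 1 - 2/(kappa + 1) = 1 - 2*mu/(L + mu) = (L - mu)/(L + mu) = 100/262 = 0.3817


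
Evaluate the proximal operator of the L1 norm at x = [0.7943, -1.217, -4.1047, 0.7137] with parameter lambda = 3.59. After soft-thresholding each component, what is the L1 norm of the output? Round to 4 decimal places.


Soft-thresholding with lambda = 3.59:
prox(0.7943) = sign(0.7943)*max(|0.7943| - 3.59, 0) = 0.0
prox(-1.217) = sign(-1.217)*max(|-1.217| - 3.59, 0) = 0.0
prox(-4.1047) = sign(-4.1047)*max(|-4.1047| - 3.59, 0) = -0.5147
prox(0.7137) = sign(0.7137)*max(|0.7137| - 3.59, 0) = 0.0
prox(x) = [0.0, 0.0, -0.5147, 0.0]
||prox(x)||_1 = 0.0 + 0.0 + 0.5147 + 0.0 = 0.5147


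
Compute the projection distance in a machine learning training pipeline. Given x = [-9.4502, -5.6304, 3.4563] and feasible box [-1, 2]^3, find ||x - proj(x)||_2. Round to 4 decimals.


Project each component onto [-1, 2].
clip(-9.4502) = -1.0, clip(-5.6304) = -1.0, clip(3.4563) = 2.0
Projection = [-1.0, -1.0, 2.0]
Squared diffs: [71.4059, 21.4406, 2.1208]
Distance = sqrt(94.9673) = 9.7451


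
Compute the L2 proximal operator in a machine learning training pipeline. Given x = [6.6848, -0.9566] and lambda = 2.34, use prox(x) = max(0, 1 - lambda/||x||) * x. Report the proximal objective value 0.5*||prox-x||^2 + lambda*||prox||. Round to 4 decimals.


Step 1: Compute ||x||.
||x|| = 6.7529
Step 2: Compute scaling factor.
scale = max(0, 1 - 2.34/6.7529) = 0.6535
Step 3: prox(x) = [4.3684, -0.6251]
||prox(x)|| = 4.4129
Step 4: Proximal objective.
0.5*||prox-x||^2 = 2.7378
lambda*||prox|| = 10.3262
Total = 13.064


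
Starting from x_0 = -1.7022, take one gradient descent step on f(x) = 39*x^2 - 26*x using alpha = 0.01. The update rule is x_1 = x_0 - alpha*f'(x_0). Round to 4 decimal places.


We compute the gradient at x_0 and apply the update.
f'(x) = 78*x - 26
f'(-1.7022) = 78*-1.7022 - 26 = -158.7716
x_1 = -1.7022 - 0.01*-158.7716 = -0.1145


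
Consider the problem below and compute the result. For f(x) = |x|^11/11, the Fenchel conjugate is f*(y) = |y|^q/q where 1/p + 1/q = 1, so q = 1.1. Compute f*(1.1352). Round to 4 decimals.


The conjugate exponent q satisfies 1/p + 1/q = 1.
p = 11, so q = 11/(11 - 1) = 1.1
|y|^q = 1.1352^1.1 = 1.1497
f*(1.1352) = 1.1497 / 1.1 = 1.0452


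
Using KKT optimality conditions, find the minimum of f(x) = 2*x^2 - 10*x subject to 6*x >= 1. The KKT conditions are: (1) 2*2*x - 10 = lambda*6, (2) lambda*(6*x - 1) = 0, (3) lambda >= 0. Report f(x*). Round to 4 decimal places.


Step 1: Try lambda = 0 (constraint inactive).
Stationarity: 2*2*x - 10 = 0
x* = 10/(2*2) = 2.5
Check constraint: 6*2.5 = 15.0 >= 1 -- satisfied.
Step 2: Compute optimal value.
f(x*) = 2*2.5^2 - 10*2.5 = -12.5


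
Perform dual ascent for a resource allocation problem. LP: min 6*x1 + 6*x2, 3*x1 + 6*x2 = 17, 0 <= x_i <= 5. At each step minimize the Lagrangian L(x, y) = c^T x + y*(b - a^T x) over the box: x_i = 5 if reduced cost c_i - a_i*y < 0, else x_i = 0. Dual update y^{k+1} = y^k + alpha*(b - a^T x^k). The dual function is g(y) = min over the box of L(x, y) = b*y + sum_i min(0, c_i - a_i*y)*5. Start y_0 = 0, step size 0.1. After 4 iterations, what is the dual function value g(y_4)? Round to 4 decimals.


Dual ascent for LP: min 6*x1 + 6*x2, 3*x1 + 6*x2 = 17, 0 <= x_i <= 5
Step 1: y^k = 0.0, reduced costs: (6.0, 6.0)
  x^k = (0.0, 0.0), subgradient = b - a^T x = 17.0
  y^{k+1} = 0.0 + 0.1*17.0 = 1.7
Step 2: y^k = 1.7, reduced costs: (0.9, -4.2)
  x^k = (0.0, 5.0), subgradient = b - a^T x = -13.0
  y^{k+1} = 1.7 + 0.1*-13.0 = 0.4
Step 3: y^k = 0.4, reduced costs: (4.8, 3.6)
  x^k = (0.0, 0.0), subgradient = b - a^T x = 17.0
  y^{k+1} = 0.4 + 0.1*17.0 = 2.1
Step 4: y^k = 2.1, reduced costs: (-0.3, -6.6)
  x^k = (5.0, 5.0), subgradient = b - a^T x = -28.0
  y^{k+1} = 2.1 + 0.1*-28.0 = -0.7
Dual objective at y_4 = -0.7: reduced costs (8.1, 10.2), box minimizer x = (0.0, 0.0)
g(y_4) = b*y + (c1 - a1*y)*x1 + (c2 - a2*y)*x2 = 17*(-0.7) + 8.1*0.0 + 10.2*0.0 = -11.9 + 0.0 + 0.0 = -11.9


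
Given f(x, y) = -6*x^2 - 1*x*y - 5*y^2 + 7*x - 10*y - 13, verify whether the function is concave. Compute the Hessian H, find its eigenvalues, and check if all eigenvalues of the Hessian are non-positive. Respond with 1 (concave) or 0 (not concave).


The Hessian of f(x,y) = -6*x^2 - 1*x*y - 5*y^2 + 7*x - 10*y - 13 is:
H = [[-12, -1], [-1, -10]]
Trace = -12 - 10 = -22
Determinant = -12*-10 - (-1)^2 = 119
Discriminant = (-22)^2 - 4*119 = 8.0
Eigenvalues: lambda_1 = -12.4142, lambda_2 = -9.5858
The function is concave.

1


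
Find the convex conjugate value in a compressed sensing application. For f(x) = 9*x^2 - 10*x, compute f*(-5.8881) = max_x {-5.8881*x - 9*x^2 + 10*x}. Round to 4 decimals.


f*(y) = sup_x {y*x - a*x^2 - b*x} = sup_x {(y-b)*x - a*x^2}
FOC: (y - b) - 2a*x = 0 => x* = (y - b)/(2a)
x* = (-5.8881 + 10)/(2*9) = 0.2284
f*(-5.8881) = (y-b)^2/(4a) = (-5.8881 + 10)^2/(4*9)
= 16.9077/36 = 0.4697


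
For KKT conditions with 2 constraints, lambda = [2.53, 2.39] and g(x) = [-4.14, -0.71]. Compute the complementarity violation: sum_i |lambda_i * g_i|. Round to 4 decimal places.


KKT complementary slackness check:
lambda_1 * g_1 = 2.53 * -4.14 = -10.4742
lambda_2 * g_2 = 2.39 * -0.71 = -1.6969
Total violation = 10.4742 + 1.6969 = 12.1711


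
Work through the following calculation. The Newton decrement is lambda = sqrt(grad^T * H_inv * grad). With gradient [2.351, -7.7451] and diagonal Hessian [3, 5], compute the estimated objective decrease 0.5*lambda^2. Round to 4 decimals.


Step 1: H is diagonal, so H^(-1) * g = [0.7837, -1.549].
Step 2: g^T H^(-1) g = sum_i g_i^2 / H_ii
  = (2.351)^2/3 + (-7.7451)^2/5
  = 1.8424 + 11.9973 = 13.8397
Step 3: Objective decrease = 0.5 * g^T H^(-1) g = 6.9199


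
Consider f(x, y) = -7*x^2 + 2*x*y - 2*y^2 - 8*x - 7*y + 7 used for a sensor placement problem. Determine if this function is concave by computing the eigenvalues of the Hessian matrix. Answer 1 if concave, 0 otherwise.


The Hessian of f(x,y) = -7*x^2 + 2*x*y - 2*y^2 - 8*x - 7*y + 7 is:
H = [[-14, 2], [2, -4]]
Trace = -14 - 4 = -18
Determinant = -14*-4 - (2)^2 = 52
Discriminant = (-18)^2 - 4*52 = 116.0
Eigenvalues: lambda_1 = -14.3852, lambda_2 = -3.6148
The function is concave.

1


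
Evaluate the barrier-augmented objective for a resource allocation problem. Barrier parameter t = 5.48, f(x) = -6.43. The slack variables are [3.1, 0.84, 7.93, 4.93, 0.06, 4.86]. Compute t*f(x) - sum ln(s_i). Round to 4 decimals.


Step 1: Compute log-barrier.
ln values: [1.1314, -0.1744, 2.0707, 1.5953, -2.8134, 1.581]
phi = -(1.1314 - 0.1744 + 2.0707 + 1.5953 - 2.8134 + 1.581) = -3.3907
Step 2: Compute augmented objective.
t*f(x) = 5.48*-6.43 = -35.2364
Total = -35.2364 - 3.3907 = -38.6271


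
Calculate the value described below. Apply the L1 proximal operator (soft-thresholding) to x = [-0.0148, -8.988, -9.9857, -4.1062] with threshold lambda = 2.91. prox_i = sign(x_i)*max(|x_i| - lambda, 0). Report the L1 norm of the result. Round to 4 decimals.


Soft-thresholding with lambda = 2.91:
prox(-0.0148) = sign(-0.0148)*max(|-0.0148| - 2.91, 0) = 0.0
prox(-8.988) = sign(-8.988)*max(|-8.988| - 2.91, 0) = -6.078
prox(-9.9857) = sign(-9.9857)*max(|-9.9857| - 2.91, 0) = -7.0757
prox(-4.1062) = sign(-4.1062)*max(|-4.1062| - 2.91, 0) = -1.1962
prox(x) = [0.0, -6.078, -7.0757, -1.1962]
||prox(x)||_1 = 0.0 + 6.078 + 7.0757 + 1.1962 = 14.3499


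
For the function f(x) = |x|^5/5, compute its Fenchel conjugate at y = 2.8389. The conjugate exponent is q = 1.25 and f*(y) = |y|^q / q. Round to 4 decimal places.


The conjugate exponent q satisfies 1/p + 1/q = 1.
p = 5, so q = 5/(5 - 1) = 1.25
|y|^q = 2.8389^1.25 = 3.685
f*(2.8389) = 3.685 / 1.25 = 2.948


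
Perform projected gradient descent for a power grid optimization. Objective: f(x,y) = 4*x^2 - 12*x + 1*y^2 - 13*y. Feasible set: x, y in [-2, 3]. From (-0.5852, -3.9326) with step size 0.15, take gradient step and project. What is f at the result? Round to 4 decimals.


Step 1: Compute gradient at (-0.5852, -3.9326).
grad_x = 2*4*-0.5852 - 12 = -16.6816
grad_y = 2*1*-3.9326 - 13 = -20.8652
Step 2: Gradient step.
x_raw = -0.5852 - 0.15*-16.6816 = 1.917
y_raw = -3.9326 - 0.15*-20.8652 = -0.8028
Step 3: Project onto [-2, 3].
x_proj = clip(1.917) = 1.917
y_proj = clip(-0.8028) = -0.8028
Step 4: Evaluate f.
f(1.917, -0.8028) = 2.7769


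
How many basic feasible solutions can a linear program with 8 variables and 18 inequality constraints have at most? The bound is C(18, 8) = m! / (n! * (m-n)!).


Each vertex corresponds to some choice of n active constraints out of m, so the number of vertices is at most C(m, n) = m! / (n!(m-n)!).
m = 18, n = 8
Numerator: 18 * 17 * 16 * 15 * 14 * 13 * 12 * 11
Denominator: 8! = 40320
C(18, 8) = 43758


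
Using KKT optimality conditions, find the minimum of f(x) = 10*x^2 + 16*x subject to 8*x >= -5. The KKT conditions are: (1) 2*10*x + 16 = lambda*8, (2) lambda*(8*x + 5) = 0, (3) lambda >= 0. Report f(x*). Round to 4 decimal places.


Step 1: Try lambda = 0 (constraint inactive).
x_unc = -16/(2*10) = -0.8
Check: 8*-0.8 = -6.4 < -5 -- violated!
Step 2: Constraint must be active: 8*x = -5
x* = -5/8 = -0.625
lambda = (2*10*(-0.625) + 16)/8 = 0.4375
Step 3: Compute optimal value.
f(x*) = 10*(-0.625)^2 + 16*(-0.625) = -6.0938


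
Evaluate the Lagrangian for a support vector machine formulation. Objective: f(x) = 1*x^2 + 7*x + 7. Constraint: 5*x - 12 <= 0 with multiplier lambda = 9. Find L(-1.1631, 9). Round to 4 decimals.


Step 1: Evaluate f(x).
f(-1.1631) = 1*(-1.1631)^2 + 7*(-1.1631) + 7 = 0.2111
Step 2: Evaluate g(x).
g(-1.1631) = 5*-1.1631 - 12 = -17.8155
Step 3: Compute Lagrangian.
L = 0.2111 + 9*-17.8155 = -160.1284


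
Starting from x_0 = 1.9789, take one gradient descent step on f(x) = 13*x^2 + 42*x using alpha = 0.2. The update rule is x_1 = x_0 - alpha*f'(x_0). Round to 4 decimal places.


We compute the gradient at x_0 and apply the update.
f'(x) = 26*x + 42
f'(1.9789) = 26*1.9789 + 42 = 93.4514
x_1 = 1.9789 - 0.2*93.4514 = -16.7114


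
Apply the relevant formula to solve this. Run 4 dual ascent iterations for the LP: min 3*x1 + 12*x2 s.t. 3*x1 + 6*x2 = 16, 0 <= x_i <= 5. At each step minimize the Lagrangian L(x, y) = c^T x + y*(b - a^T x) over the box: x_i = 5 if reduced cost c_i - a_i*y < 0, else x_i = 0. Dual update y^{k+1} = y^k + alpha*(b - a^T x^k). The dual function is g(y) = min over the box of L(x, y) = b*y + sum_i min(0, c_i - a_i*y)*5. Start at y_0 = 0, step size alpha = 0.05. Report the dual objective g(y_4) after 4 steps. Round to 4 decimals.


Dual ascent for LP: min 3*x1 + 12*x2, 3*x1 + 6*x2 = 16, 0 <= x_i <= 5
Step 1: y^k = 0.0, reduced costs: (3.0, 12.0)
  x^k = (0.0, 0.0), subgradient = b - a^T x = 16.0
  y^{k+1} = 0.0 + 0.05*16.0 = 0.8
Step 2: y^k = 0.8, reduced costs: (0.6, 7.2)
  x^k = (0.0, 0.0), subgradient = b - a^T x = 16.0
  y^{k+1} = 0.8 + 0.05*16.0 = 1.6
Step 3: y^k = 1.6, reduced costs: (-1.8, 2.4)
  x^k = (5.0, 0.0), subgradient = b - a^T x = 1.0
  y^{k+1} = 1.6 + 0.05*1.0 = 1.65
Step 4: y^k = 1.65, reduced costs: (-1.95, 2.1)
  x^k = (5.0, 0.0), subgradient = b - a^T x = 1.0
  y^{k+1} = 1.65 + 0.05*1.0 = 1.7
Dual objective at y_4 = 1.7: reduced costs (-2.1, 1.8), box minimizer x = (5.0, 0.0)
g(y_4) = b*y + (c1 - a1*y)*x1 + (c2 - a2*y)*x2 = 16*1.7 + (-2.1)*5.0 + 1.8*0.0 = 27.2 - 10.5 + 0.0 = 16.7


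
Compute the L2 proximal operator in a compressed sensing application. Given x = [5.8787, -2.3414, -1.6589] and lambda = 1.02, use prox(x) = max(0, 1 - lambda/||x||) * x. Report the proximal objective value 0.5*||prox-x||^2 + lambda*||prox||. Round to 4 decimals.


Step 1: Compute ||x||.
||x|| = 6.5417
Step 2: Compute scaling factor.
scale = max(0, 1 - 1.02/6.5417) = 0.8441
Step 3: prox(x) = [4.9621, -1.9763, -1.4002]
||prox(x)|| = 5.5217
Step 4: Proximal objective.
0.5*||prox-x||^2 = 0.5202
lambda*||prox|| = 5.6321
Total = 6.1523


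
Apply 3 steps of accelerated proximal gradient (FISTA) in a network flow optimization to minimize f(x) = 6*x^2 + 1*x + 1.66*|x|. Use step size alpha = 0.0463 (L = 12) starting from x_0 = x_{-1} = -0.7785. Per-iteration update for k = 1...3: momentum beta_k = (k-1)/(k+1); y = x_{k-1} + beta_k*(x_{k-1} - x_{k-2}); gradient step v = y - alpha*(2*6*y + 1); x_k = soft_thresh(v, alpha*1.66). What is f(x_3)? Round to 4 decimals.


FISTA on f(x) = 6*x^2 + 1*x + 1.66*|x|
L = 12, alpha = 0.0463
Iteration 1: beta = 0.0, y = -0.7785 + 0.0*(-0.7785 + 0.7785) = -0.7785
  grad(y) = -8.342, v = y - alpha*grad = -0.3923
  prox(v) = soft_thresh(-0.3923, 0.0769) = -0.3154
Iteration 2: beta = 0.3333, y = -0.3154 + 0.3333*(-0.3154 + 0.7785) = -0.161
  grad(y) = -0.9325, v = y - alpha*grad = -0.1179
  prox(v) = soft_thresh(-0.1179, 0.0769) = -0.041
Iteration 3: beta = 0.5, y = -0.041 + 0.5*(-0.041 + 0.3154) = 0.0962
  grad(y) = 2.1543, v = y - alpha*grad = -0.0036
  prox(v) = soft_thresh(-0.0036, 0.0769) = 0.0
f(x_3) = 6*0.0^2 + 1*0.0 + 1.66*|0.0| = 0.0


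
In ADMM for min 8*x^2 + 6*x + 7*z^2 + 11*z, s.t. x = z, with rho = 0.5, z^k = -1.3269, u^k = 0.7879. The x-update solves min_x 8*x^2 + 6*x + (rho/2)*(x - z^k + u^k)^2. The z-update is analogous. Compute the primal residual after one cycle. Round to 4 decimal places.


ADMM iteration with rho = 0.5, z^k = -1.3269, u^k = 0.7879
Step 1: x-update.
Minimize 8*x^2 + 6*x + (0.5/2)*(x + 1.3269 + 0.7879)^2
FOC: (2*8 + 0.5)*x = -6 + 0.5*(-1.3269 - 0.7879)
x^{k+1} = -0.4277
Step 2: z-update.
Minimize 7*z^2 + 11*z + (0.5/2)*(-0.4277 - z + 0.7879)^2
FOC: (2*7 + 0.5)*z = -11 + 0.5*(-0.4277 + 0.7879)
z^{k+1} = -0.7462
Step 3: u-update.
u^{k+1} = 0.7879 - 0.4277 + 0.7462 = 1.1064
Step 4: Primal residual = |-0.4277 + 0.7462| = 0.3185


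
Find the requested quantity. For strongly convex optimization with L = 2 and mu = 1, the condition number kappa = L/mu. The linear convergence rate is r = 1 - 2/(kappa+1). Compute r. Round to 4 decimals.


Step 1: Compute the condition number.
kappa = L/mu = 2/1 = 2.0
Step 2: Compute the convergence rate.
r = 1 - 2/(kappa + 1) = 1 - 2*mu/(L + mu) = (L - mu)/(L + mu) = 1/3 = 0.3333
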